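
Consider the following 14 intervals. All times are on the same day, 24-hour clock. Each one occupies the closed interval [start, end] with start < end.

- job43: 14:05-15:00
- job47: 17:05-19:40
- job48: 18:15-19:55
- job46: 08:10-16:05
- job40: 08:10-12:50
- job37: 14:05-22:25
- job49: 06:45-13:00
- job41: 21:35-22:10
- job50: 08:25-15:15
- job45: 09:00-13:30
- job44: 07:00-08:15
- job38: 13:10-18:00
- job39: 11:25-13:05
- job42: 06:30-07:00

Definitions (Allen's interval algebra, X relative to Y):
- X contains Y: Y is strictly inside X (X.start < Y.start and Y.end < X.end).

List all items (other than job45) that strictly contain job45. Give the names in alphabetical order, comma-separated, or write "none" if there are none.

job46, job50

Target job45 = [09:00, 13:30].
job37 [14:05, 22:25] → after → no.
job38 [13:10, 18:00] → overlapped-by → no.
job39 [11:25, 13:05] → during → no.
job40 [08:10, 12:50] → overlaps → no.
job41 [21:35, 22:10] → after → no.
job42 [06:30, 07:00] → before → no.
job43 [14:05, 15:00] → after → no.
job44 [07:00, 08:15] → before → no.
job46 [08:10, 16:05] → contains → yes.
job47 [17:05, 19:40] → after → no.
job48 [18:15, 19:55] → after → no.
job49 [06:45, 13:00] → overlaps → no.
job50 [08:25, 15:15] → contains → yes.
Result: job46, job50.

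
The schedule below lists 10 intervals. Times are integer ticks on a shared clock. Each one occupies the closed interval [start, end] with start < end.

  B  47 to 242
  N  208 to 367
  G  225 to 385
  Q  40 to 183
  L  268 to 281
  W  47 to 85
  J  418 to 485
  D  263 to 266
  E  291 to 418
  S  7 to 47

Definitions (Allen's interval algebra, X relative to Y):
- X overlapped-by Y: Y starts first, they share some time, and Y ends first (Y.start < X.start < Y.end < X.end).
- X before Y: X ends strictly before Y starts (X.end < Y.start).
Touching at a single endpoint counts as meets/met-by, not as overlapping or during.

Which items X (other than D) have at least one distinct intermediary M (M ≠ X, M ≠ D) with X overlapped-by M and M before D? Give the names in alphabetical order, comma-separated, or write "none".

Target D = [263, 266].
Intermediaries M with M before D: B, Q, S, W.
Via B — items with X overlapped-by B: G, N.
Via Q — items with X overlapped-by Q: B.
Via S — items with X overlapped-by S: Q.
Via W — items with X overlapped-by W: none.
Union: B, G, N, Q.

B, G, N, Q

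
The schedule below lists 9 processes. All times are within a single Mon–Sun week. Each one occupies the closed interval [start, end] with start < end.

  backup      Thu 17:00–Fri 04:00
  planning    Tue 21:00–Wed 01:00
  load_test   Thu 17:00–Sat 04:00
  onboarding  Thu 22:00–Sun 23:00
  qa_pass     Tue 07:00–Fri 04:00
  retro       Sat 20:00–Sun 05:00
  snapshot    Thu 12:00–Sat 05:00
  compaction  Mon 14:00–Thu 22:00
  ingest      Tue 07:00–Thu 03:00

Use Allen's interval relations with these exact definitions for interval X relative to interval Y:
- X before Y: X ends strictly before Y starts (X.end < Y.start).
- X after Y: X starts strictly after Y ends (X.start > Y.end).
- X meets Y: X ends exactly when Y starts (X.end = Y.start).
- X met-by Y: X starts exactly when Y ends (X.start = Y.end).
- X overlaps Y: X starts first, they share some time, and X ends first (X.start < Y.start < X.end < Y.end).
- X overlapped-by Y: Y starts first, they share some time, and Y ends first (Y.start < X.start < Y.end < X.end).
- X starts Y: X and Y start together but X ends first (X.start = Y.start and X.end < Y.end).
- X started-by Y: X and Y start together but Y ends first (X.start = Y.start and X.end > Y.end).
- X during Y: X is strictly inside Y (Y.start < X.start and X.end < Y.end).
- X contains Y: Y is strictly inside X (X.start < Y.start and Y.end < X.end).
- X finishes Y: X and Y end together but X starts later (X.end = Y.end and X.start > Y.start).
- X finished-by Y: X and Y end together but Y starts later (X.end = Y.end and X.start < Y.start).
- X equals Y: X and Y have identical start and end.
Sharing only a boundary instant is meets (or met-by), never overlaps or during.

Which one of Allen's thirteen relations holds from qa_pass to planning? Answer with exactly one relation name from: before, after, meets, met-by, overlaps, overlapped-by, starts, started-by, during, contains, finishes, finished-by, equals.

qa_pass = [Tue 07:00, Fri 04:00]; planning = [Tue 21:00, Wed 01:00].
Compare endpoints: qa_pass.start < planning.start, qa_pass.start < planning.end, qa_pass.end > planning.start, qa_pass.end > planning.end.
That pattern is 'contains'.

contains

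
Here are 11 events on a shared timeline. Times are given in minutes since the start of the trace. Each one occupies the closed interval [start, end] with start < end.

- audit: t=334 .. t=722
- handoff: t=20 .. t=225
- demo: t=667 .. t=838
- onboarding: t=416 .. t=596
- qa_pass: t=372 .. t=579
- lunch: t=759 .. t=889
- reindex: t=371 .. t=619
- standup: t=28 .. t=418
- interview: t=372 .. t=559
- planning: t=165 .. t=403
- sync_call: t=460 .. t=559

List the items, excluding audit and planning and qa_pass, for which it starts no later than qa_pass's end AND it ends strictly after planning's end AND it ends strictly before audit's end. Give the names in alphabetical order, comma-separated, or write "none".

Conditions: its start is no later than qa_pass's end (X.start <= t=579) AND its end is strictly after planning's end (X.end > t=403) AND its end is strictly before audit's end (X.end < t=722).
demo: start t=667 <= t=579? ✗; end t=838 > t=403? ✓; end t=838 < t=722? ✗ → no.
handoff: start t=20 <= t=579? ✓; end t=225 > t=403? ✗; end t=225 < t=722? ✓ → no.
interview: start t=372 <= t=579? ✓; end t=559 > t=403? ✓; end t=559 < t=722? ✓ → yes.
lunch: start t=759 <= t=579? ✗; end t=889 > t=403? ✓; end t=889 < t=722? ✗ → no.
onboarding: start t=416 <= t=579? ✓; end t=596 > t=403? ✓; end t=596 < t=722? ✓ → yes.
reindex: start t=371 <= t=579? ✓; end t=619 > t=403? ✓; end t=619 < t=722? ✓ → yes.
standup: start t=28 <= t=579? ✓; end t=418 > t=403? ✓; end t=418 < t=722? ✓ → yes.
sync_call: start t=460 <= t=579? ✓; end t=559 > t=403? ✓; end t=559 < t=722? ✓ → yes.
Result: interview, onboarding, reindex, standup, sync_call.

interview, onboarding, reindex, standup, sync_call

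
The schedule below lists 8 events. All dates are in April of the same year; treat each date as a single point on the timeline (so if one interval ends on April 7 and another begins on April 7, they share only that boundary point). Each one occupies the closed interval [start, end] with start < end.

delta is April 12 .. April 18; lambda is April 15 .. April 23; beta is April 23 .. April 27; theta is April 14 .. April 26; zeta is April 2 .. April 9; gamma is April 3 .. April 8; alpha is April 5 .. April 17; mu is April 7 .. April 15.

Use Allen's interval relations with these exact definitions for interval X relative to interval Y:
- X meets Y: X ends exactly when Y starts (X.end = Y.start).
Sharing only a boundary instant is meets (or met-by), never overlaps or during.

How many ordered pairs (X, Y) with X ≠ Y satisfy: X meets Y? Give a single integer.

Checking all 56 ordered pairs for relation 'meets'; matching pairs in alphabetical order:
(lambda, beta): lambda meets beta ✓
(mu, lambda): mu meets lambda ✓
Count: 2.

2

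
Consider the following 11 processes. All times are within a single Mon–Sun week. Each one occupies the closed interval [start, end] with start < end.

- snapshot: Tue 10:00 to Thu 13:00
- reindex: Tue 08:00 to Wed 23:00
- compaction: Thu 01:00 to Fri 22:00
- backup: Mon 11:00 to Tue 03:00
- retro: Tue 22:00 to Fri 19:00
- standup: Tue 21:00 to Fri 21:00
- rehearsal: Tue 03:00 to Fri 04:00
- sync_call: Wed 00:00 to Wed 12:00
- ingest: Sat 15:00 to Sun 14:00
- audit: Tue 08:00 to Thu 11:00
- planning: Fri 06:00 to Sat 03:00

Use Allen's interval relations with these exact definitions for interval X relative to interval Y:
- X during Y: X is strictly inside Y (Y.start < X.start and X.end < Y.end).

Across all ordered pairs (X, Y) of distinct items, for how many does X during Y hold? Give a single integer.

Checking all 110 ordered pairs for relation 'during'; matching pairs in alphabetical order:
(audit, rehearsal): audit during rehearsal ✓
(reindex, rehearsal): reindex during rehearsal ✓
(retro, standup): retro during standup ✓
(snapshot, rehearsal): snapshot during rehearsal ✓
(sync_call, audit): sync_call during audit ✓
(sync_call, rehearsal): sync_call during rehearsal ✓
(sync_call, reindex): sync_call during reindex ✓
(sync_call, retro): sync_call during retro ✓
(sync_call, snapshot): sync_call during snapshot ✓
(sync_call, standup): sync_call during standup ✓
Count: 10.

10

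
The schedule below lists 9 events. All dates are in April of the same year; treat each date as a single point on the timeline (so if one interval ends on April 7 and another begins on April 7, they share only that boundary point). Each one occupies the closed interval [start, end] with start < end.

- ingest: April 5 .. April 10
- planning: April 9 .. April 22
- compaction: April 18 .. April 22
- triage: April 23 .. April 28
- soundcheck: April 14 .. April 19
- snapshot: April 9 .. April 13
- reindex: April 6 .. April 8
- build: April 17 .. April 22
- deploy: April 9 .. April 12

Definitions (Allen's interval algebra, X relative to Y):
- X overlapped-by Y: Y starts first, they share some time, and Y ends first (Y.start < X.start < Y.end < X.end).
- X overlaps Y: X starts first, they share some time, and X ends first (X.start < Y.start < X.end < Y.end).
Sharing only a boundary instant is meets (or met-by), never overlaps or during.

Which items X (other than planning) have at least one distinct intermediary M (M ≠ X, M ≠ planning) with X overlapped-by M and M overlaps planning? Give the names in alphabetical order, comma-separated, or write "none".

Target planning = [April 9, April 22].
Intermediaries M with M overlaps planning: ingest.
Via ingest — items with X overlapped-by ingest: deploy, snapshot.
Union: deploy, snapshot.

deploy, snapshot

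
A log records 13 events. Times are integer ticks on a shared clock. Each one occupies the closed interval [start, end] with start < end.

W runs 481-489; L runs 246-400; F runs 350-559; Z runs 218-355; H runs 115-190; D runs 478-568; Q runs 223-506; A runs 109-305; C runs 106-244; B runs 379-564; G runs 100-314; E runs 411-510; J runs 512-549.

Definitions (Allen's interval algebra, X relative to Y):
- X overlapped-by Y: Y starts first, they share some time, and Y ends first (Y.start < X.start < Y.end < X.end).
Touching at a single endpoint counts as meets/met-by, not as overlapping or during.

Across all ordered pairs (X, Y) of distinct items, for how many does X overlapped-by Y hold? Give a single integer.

22

Checking all 156 ordered pairs for relation 'overlapped-by'; matching pairs in alphabetical order:
(A, C): A overlapped-by C ✓
(B, F): B overlapped-by F ✓
(B, L): B overlapped-by L ✓
(B, Q): B overlapped-by Q ✓
(D, B): D overlapped-by B ✓
(D, E): D overlapped-by E ✓
(D, F): D overlapped-by F ✓
(D, Q): D overlapped-by Q ✓
(E, Q): E overlapped-by Q ✓
(F, L): F overlapped-by L ✓
(F, Q): F overlapped-by Q ✓
(F, Z): F overlapped-by Z ✓
(L, A): L overlapped-by A ✓
(L, G): L overlapped-by G ✓
(L, Z): L overlapped-by Z ✓
(Q, A): Q overlapped-by A ✓
(Q, C): Q overlapped-by C ✓
(Q, G): Q overlapped-by G ✓
(Q, Z): Q overlapped-by Z ✓
(Z, A): Z overlapped-by A ✓
(Z, C): Z overlapped-by C ✓
(Z, G): Z overlapped-by G ✓
Count: 22.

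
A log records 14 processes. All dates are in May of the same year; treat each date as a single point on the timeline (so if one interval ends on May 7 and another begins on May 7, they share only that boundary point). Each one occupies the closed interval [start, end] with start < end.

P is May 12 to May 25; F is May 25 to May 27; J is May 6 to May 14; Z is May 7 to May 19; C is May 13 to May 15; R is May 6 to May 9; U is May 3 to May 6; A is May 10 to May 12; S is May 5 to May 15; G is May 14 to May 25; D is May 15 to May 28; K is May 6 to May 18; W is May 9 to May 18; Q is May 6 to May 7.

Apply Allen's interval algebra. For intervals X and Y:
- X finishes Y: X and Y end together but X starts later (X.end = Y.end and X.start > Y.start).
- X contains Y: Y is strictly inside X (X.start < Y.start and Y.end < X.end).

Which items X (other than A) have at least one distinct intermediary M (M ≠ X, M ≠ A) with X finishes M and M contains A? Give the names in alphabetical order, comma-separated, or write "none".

Target A = [May 10, May 12].
Intermediaries M with M contains A: J, K, S, W, Z.
Via J — items with X finishes J: none.
Via K — items with X finishes K: W.
Via S — items with X finishes S: C.
Via W — items with X finishes W: none.
Via Z — items with X finishes Z: none.
Union: C, W.

C, W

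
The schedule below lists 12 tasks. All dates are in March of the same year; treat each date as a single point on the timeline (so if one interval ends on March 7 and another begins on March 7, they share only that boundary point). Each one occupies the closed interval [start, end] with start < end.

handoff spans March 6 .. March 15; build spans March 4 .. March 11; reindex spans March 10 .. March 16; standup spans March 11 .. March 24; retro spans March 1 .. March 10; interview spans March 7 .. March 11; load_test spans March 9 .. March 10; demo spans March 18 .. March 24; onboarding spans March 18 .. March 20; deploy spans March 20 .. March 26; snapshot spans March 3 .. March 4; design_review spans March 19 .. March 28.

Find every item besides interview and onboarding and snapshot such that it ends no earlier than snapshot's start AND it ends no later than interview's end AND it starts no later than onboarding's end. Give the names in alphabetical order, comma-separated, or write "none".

build, load_test, retro

Conditions: its end is no earlier than snapshot's start (X.end >= March 3) AND its end is no later than interview's end (X.end <= March 11) AND its start is no later than onboarding's end (X.start <= March 20).
build: end March 11 >= March 3? ✓; end March 11 <= March 11? ✓; start March 4 <= March 20? ✓ → yes.
demo: end March 24 >= March 3? ✓; end March 24 <= March 11? ✗; start March 18 <= March 20? ✓ → no.
deploy: end March 26 >= March 3? ✓; end March 26 <= March 11? ✗; start March 20 <= March 20? ✓ → no.
design_review: end March 28 >= March 3? ✓; end March 28 <= March 11? ✗; start March 19 <= March 20? ✓ → no.
handoff: end March 15 >= March 3? ✓; end March 15 <= March 11? ✗; start March 6 <= March 20? ✓ → no.
load_test: end March 10 >= March 3? ✓; end March 10 <= March 11? ✓; start March 9 <= March 20? ✓ → yes.
reindex: end March 16 >= March 3? ✓; end March 16 <= March 11? ✗; start March 10 <= March 20? ✓ → no.
retro: end March 10 >= March 3? ✓; end March 10 <= March 11? ✓; start March 1 <= March 20? ✓ → yes.
standup: end March 24 >= March 3? ✓; end March 24 <= March 11? ✗; start March 11 <= March 20? ✓ → no.
Result: build, load_test, retro.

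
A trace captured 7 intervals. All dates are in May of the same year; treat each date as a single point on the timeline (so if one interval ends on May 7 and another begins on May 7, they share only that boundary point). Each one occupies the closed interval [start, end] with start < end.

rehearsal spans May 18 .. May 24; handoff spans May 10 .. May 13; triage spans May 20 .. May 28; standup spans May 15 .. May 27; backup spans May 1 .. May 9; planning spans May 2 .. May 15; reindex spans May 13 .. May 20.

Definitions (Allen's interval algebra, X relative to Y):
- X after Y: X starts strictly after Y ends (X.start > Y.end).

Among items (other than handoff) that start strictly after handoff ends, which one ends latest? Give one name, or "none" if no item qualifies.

Target handoff = [May 10, May 13].
backup [May 1, May 9] → before → excluded.
planning [May 2, May 15] → contains → excluded.
rehearsal [May 18, May 24] → after → candidate.
reindex [May 13, May 20] → met-by → excluded.
standup [May 15, May 27] → after → candidate.
triage [May 20, May 28] → after → candidate.
Among candidates, latest end is May 28 → triage.

triage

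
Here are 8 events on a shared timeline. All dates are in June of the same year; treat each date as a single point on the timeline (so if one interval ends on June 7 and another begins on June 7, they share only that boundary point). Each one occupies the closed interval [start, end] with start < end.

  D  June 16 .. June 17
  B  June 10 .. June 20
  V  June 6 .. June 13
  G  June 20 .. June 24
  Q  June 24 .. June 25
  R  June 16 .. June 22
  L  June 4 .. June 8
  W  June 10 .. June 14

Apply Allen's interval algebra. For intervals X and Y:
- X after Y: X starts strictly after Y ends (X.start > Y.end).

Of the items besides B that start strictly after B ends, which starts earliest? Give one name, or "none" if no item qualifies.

Q

Target B = [June 10, June 20].
D [June 16, June 17] → during → excluded.
G [June 20, June 24] → met-by → excluded.
L [June 4, June 8] → before → excluded.
Q [June 24, June 25] → after → candidate.
R [June 16, June 22] → overlapped-by → excluded.
V [June 6, June 13] → overlaps → excluded.
W [June 10, June 14] → starts → excluded.
Among candidates, earliest start is June 24 → Q.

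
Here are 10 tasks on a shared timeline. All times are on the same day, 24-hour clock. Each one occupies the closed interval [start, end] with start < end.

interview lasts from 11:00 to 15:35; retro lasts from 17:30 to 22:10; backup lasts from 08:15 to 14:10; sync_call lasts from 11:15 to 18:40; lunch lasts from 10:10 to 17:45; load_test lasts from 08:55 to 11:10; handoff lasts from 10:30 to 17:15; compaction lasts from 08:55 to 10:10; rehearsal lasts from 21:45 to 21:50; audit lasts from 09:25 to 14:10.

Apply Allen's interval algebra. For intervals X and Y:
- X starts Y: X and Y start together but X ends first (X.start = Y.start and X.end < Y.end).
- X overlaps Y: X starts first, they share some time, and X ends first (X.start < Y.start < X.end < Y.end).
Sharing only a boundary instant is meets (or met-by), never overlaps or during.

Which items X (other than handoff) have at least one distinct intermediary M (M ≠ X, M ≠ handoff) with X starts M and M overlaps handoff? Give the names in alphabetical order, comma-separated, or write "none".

compaction

Target handoff = [10:30, 17:15].
Intermediaries M with M overlaps handoff: audit, backup, load_test.
Via audit — items with X starts audit: none.
Via backup — items with X starts backup: none.
Via load_test — items with X starts load_test: compaction.
Union: compaction.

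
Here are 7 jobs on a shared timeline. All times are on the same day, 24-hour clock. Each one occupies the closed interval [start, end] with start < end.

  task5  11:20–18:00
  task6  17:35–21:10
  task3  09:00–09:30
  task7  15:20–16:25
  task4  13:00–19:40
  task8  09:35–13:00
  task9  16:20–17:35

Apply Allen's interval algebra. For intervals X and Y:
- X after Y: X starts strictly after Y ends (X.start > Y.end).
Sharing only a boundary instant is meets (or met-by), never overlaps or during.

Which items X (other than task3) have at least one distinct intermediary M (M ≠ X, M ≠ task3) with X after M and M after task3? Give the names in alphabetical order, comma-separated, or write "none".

Target task3 = [09:00, 09:30].
Intermediaries M with M after task3: task4, task5, task6, task7, task8, task9.
Via task4 — items with X after task4: none.
Via task5 — items with X after task5: none.
Via task6 — items with X after task6: none.
Via task7 — items with X after task7: task6.
Via task8 — items with X after task8: task6, task7, task9.
Via task9 — items with X after task9: none.
Union: task6, task7, task9.

task6, task7, task9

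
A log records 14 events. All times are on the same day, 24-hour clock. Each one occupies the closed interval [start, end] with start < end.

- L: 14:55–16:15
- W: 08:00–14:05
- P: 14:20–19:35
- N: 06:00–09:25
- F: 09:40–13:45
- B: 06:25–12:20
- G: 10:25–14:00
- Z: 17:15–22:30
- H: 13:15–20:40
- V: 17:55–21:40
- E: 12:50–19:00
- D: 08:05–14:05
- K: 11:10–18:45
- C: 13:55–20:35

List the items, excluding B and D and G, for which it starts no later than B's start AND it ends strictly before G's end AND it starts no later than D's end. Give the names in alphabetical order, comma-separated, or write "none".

Conditions: its start is no later than B's start (X.start <= 06:25) AND its end is strictly before G's end (X.end < 14:00) AND its start is no later than D's end (X.start <= 14:05).
C: start 13:55 <= 06:25? ✗; end 20:35 < 14:00? ✗; start 13:55 <= 14:05? ✓ → no.
E: start 12:50 <= 06:25? ✗; end 19:00 < 14:00? ✗; start 12:50 <= 14:05? ✓ → no.
F: start 09:40 <= 06:25? ✗; end 13:45 < 14:00? ✓; start 09:40 <= 14:05? ✓ → no.
H: start 13:15 <= 06:25? ✗; end 20:40 < 14:00? ✗; start 13:15 <= 14:05? ✓ → no.
K: start 11:10 <= 06:25? ✗; end 18:45 < 14:00? ✗; start 11:10 <= 14:05? ✓ → no.
L: start 14:55 <= 06:25? ✗; end 16:15 < 14:00? ✗; start 14:55 <= 14:05? ✗ → no.
N: start 06:00 <= 06:25? ✓; end 09:25 < 14:00? ✓; start 06:00 <= 14:05? ✓ → yes.
P: start 14:20 <= 06:25? ✗; end 19:35 < 14:00? ✗; start 14:20 <= 14:05? ✗ → no.
V: start 17:55 <= 06:25? ✗; end 21:40 < 14:00? ✗; start 17:55 <= 14:05? ✗ → no.
W: start 08:00 <= 06:25? ✗; end 14:05 < 14:00? ✗; start 08:00 <= 14:05? ✓ → no.
Z: start 17:15 <= 06:25? ✗; end 22:30 < 14:00? ✗; start 17:15 <= 14:05? ✗ → no.
Result: N.

N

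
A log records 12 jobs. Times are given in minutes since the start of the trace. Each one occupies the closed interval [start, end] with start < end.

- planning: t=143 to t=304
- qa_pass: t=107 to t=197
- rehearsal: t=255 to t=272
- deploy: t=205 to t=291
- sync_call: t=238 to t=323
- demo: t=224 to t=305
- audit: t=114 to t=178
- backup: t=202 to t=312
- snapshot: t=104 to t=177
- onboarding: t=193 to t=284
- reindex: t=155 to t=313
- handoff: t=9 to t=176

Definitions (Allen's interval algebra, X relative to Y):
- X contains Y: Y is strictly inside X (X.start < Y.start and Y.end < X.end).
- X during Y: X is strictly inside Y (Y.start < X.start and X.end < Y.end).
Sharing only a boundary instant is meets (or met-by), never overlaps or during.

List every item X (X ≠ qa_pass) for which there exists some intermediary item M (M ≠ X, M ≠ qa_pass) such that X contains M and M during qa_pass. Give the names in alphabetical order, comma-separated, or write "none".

none

Target qa_pass = [t=107, t=197].
Intermediaries M with M during qa_pass: audit.
Via audit — items with X contains audit: none.
Union: none.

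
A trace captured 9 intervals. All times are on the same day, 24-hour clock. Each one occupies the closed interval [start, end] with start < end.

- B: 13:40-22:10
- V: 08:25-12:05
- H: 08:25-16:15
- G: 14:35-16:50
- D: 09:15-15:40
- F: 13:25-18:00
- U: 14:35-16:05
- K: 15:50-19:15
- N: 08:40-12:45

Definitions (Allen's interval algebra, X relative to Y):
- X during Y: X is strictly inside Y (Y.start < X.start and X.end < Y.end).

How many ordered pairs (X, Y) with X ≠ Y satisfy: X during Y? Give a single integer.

8

Checking all 72 ordered pairs for relation 'during'; matching pairs in alphabetical order:
(D, H): D during H ✓
(G, B): G during B ✓
(G, F): G during F ✓
(K, B): K during B ✓
(N, H): N during H ✓
(U, B): U during B ✓
(U, F): U during F ✓
(U, H): U during H ✓
Count: 8.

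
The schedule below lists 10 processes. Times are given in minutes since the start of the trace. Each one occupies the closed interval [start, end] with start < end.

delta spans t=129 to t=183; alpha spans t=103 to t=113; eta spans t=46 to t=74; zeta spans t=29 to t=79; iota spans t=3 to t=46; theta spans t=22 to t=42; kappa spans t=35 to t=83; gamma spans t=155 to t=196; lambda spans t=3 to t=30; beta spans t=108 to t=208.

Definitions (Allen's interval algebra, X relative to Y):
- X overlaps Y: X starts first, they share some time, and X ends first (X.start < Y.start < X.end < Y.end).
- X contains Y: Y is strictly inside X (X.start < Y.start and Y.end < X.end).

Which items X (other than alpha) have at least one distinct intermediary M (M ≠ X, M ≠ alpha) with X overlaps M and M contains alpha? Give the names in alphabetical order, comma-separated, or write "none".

none

Target alpha = [t=103, t=113].
Intermediaries M with M contains alpha: none.
Union: none.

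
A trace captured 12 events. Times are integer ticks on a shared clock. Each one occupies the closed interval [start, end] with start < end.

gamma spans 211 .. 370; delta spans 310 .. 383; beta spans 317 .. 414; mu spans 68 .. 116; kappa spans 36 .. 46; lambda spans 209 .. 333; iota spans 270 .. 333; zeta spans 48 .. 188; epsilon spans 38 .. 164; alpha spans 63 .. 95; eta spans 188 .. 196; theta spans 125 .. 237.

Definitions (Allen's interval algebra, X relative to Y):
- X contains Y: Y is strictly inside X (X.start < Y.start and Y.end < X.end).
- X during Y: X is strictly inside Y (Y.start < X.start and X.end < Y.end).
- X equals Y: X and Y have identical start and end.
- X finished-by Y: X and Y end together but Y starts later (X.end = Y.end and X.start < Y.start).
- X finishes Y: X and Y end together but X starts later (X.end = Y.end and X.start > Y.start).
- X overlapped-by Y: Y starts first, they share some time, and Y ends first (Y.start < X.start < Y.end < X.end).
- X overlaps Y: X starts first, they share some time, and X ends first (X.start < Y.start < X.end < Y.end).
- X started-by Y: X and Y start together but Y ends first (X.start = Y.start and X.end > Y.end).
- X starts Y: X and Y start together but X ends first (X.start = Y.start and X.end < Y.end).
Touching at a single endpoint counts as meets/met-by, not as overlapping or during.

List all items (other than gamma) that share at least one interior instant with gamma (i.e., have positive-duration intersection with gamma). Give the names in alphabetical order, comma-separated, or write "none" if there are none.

beta, delta, iota, lambda, theta

Target gamma = [211, 370].
alpha [63, 95] → before → no.
beta [317, 414] → overlapped-by → yes.
delta [310, 383] → overlapped-by → yes.
epsilon [38, 164] → before → no.
eta [188, 196] → before → no.
iota [270, 333] → during → yes.
kappa [36, 46] → before → no.
lambda [209, 333] → overlaps → yes.
mu [68, 116] → before → no.
theta [125, 237] → overlaps → yes.
zeta [48, 188] → before → no.
Result: beta, delta, iota, lambda, theta.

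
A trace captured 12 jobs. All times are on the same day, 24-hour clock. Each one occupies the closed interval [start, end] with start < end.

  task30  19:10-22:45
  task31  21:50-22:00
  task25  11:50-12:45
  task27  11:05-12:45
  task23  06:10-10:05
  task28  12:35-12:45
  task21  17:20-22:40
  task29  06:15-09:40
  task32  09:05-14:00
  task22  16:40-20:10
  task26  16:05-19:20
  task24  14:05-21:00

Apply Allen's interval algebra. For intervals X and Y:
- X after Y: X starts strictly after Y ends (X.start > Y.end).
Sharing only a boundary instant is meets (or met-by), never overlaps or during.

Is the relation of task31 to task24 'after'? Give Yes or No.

Yes

task31 = [21:50, 22:00], task24 = [14:05, 21:00].
Actual relation of task31 to task24: after.
Asked whether 'after' holds → Yes.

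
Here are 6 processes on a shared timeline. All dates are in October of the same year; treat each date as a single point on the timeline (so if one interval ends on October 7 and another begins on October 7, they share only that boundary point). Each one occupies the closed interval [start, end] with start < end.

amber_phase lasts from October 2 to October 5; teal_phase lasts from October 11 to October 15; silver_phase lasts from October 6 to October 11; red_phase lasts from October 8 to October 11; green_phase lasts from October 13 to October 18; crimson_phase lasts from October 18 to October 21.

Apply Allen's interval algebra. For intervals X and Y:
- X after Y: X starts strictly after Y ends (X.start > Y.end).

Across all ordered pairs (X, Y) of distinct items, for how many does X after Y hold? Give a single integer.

10

Checking all 30 ordered pairs for relation 'after'; matching pairs in alphabetical order:
(crimson_phase, amber_phase): crimson_phase after amber_phase ✓
(crimson_phase, red_phase): crimson_phase after red_phase ✓
(crimson_phase, silver_phase): crimson_phase after silver_phase ✓
(crimson_phase, teal_phase): crimson_phase after teal_phase ✓
(green_phase, amber_phase): green_phase after amber_phase ✓
(green_phase, red_phase): green_phase after red_phase ✓
(green_phase, silver_phase): green_phase after silver_phase ✓
(red_phase, amber_phase): red_phase after amber_phase ✓
(silver_phase, amber_phase): silver_phase after amber_phase ✓
(teal_phase, amber_phase): teal_phase after amber_phase ✓
Count: 10.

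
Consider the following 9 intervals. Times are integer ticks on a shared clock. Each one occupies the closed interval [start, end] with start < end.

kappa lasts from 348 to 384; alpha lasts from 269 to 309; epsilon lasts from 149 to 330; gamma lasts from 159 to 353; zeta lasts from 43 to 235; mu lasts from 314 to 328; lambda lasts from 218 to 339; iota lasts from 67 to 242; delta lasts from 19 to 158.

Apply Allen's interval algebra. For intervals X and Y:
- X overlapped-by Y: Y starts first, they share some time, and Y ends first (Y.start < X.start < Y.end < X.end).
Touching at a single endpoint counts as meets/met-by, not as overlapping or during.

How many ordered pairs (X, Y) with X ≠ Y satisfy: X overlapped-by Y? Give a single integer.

13

Checking all 72 ordered pairs for relation 'overlapped-by'; matching pairs in alphabetical order:
(epsilon, delta): epsilon overlapped-by delta ✓
(epsilon, iota): epsilon overlapped-by iota ✓
(epsilon, zeta): epsilon overlapped-by zeta ✓
(gamma, epsilon): gamma overlapped-by epsilon ✓
(gamma, iota): gamma overlapped-by iota ✓
(gamma, zeta): gamma overlapped-by zeta ✓
(iota, delta): iota overlapped-by delta ✓
(iota, zeta): iota overlapped-by zeta ✓
(kappa, gamma): kappa overlapped-by gamma ✓
(lambda, epsilon): lambda overlapped-by epsilon ✓
(lambda, iota): lambda overlapped-by iota ✓
(lambda, zeta): lambda overlapped-by zeta ✓
(zeta, delta): zeta overlapped-by delta ✓
Count: 13.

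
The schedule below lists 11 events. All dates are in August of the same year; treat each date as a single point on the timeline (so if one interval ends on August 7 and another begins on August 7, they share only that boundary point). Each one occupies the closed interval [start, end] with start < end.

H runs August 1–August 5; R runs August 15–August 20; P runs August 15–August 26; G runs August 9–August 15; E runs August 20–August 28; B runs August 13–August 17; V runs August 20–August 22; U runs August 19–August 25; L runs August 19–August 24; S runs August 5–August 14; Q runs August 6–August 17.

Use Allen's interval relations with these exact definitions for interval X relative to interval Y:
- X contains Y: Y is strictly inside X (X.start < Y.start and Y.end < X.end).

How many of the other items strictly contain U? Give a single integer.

1

Target U = [August 19, August 25].
B [August 13, August 17] → before → no.
E [August 20, August 28] → overlapped-by → no.
G [August 9, August 15] → before → no.
H [August 1, August 5] → before → no.
L [August 19, August 24] → starts → no.
P [August 15, August 26] → contains → counts.
Q [August 6, August 17] → before → no.
R [August 15, August 20] → overlaps → no.
S [August 5, August 14] → before → no.
V [August 20, August 22] → during → no.
Total: 1.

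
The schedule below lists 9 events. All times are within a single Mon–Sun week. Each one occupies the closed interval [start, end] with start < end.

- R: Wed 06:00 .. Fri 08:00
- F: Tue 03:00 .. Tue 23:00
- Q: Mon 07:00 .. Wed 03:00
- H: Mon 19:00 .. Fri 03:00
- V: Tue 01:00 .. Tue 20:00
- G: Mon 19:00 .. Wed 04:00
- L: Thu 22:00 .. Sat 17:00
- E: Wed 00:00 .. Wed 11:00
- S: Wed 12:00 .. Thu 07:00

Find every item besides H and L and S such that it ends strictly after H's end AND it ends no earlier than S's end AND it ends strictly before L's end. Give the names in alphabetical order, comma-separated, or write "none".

Conditions: its end is strictly after H's end (X.end > Fri 03:00) AND its end is no earlier than S's end (X.end >= Thu 07:00) AND its end is strictly before L's end (X.end < Sat 17:00).
E: end Wed 11:00 > Fri 03:00? ✗; end Wed 11:00 >= Thu 07:00? ✗; end Wed 11:00 < Sat 17:00? ✓ → no.
F: end Tue 23:00 > Fri 03:00? ✗; end Tue 23:00 >= Thu 07:00? ✗; end Tue 23:00 < Sat 17:00? ✓ → no.
G: end Wed 04:00 > Fri 03:00? ✗; end Wed 04:00 >= Thu 07:00? ✗; end Wed 04:00 < Sat 17:00? ✓ → no.
Q: end Wed 03:00 > Fri 03:00? ✗; end Wed 03:00 >= Thu 07:00? ✗; end Wed 03:00 < Sat 17:00? ✓ → no.
R: end Fri 08:00 > Fri 03:00? ✓; end Fri 08:00 >= Thu 07:00? ✓; end Fri 08:00 < Sat 17:00? ✓ → yes.
V: end Tue 20:00 > Fri 03:00? ✗; end Tue 20:00 >= Thu 07:00? ✗; end Tue 20:00 < Sat 17:00? ✓ → no.
Result: R.

R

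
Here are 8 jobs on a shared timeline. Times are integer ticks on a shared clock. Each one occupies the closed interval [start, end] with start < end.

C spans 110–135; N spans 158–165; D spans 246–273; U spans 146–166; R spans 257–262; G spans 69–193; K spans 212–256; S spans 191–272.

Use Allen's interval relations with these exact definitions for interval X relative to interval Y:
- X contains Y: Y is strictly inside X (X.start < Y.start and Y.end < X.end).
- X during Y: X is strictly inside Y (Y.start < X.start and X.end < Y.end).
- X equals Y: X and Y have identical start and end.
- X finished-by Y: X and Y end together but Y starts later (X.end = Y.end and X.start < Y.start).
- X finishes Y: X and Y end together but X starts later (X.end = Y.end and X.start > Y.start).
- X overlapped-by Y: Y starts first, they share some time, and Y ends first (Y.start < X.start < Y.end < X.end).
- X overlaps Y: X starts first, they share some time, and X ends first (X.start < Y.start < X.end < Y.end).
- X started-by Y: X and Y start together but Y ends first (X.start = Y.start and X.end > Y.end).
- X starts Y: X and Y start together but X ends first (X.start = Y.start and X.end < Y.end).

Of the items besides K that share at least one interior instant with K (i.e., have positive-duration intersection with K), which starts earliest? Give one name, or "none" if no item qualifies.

Target K = [212, 256].
C [110, 135] → before → excluded.
D [246, 273] → overlapped-by → candidate.
G [69, 193] → before → excluded.
N [158, 165] → before → excluded.
R [257, 262] → after → excluded.
S [191, 272] → contains → candidate.
U [146, 166] → before → excluded.
Among candidates, earliest start is 191 → S.

S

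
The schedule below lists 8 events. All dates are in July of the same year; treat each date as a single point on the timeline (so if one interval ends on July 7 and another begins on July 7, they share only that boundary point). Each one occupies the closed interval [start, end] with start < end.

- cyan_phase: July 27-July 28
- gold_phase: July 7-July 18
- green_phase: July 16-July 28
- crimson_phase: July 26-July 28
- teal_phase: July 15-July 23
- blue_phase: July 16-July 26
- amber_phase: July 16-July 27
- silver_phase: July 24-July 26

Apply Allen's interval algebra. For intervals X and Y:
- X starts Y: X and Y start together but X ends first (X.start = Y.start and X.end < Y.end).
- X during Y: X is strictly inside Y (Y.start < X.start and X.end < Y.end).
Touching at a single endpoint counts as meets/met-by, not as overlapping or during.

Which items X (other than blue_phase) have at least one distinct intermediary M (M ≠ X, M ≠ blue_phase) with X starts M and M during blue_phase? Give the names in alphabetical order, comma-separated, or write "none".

Target blue_phase = [July 16, July 26].
Intermediaries M with M during blue_phase: none.
Union: none.

none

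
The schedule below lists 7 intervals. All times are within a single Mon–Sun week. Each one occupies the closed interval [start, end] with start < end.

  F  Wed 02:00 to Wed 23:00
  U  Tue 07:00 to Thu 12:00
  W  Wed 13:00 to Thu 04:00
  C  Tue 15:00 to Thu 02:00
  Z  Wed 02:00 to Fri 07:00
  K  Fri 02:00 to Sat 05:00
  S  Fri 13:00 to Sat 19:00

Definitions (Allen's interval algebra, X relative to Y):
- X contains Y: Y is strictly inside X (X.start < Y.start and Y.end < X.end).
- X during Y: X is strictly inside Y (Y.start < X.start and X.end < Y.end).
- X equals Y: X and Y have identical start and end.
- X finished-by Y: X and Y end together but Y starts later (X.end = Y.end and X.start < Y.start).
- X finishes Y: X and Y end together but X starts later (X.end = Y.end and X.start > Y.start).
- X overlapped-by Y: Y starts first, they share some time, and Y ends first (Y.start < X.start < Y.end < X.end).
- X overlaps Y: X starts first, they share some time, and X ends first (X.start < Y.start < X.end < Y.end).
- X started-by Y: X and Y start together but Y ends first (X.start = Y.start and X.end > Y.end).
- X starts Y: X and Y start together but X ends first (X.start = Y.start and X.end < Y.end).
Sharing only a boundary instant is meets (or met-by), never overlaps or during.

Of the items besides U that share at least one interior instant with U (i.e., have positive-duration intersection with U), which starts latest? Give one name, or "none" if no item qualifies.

W

Target U = [Tue 07:00, Thu 12:00].
C [Tue 15:00, Thu 02:00] → during → candidate.
F [Wed 02:00, Wed 23:00] → during → candidate.
K [Fri 02:00, Sat 05:00] → after → excluded.
S [Fri 13:00, Sat 19:00] → after → excluded.
W [Wed 13:00, Thu 04:00] → during → candidate.
Z [Wed 02:00, Fri 07:00] → overlapped-by → candidate.
Among candidates, latest start is Wed 13:00 → W.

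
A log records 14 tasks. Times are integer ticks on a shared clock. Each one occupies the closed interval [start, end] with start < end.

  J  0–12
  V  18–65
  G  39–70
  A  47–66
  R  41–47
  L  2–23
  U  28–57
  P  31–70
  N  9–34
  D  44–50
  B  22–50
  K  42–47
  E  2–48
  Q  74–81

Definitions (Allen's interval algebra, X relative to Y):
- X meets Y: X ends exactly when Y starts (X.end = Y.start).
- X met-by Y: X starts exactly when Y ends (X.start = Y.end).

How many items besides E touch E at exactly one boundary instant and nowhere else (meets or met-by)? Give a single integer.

Target E = [2, 48].
A [47, 66] → overlapped-by → no.
B [22, 50] → overlapped-by → no.
D [44, 50] → overlapped-by → no.
G [39, 70] → overlapped-by → no.
J [0, 12] → overlaps → no.
K [42, 47] → during → no.
L [2, 23] → starts → no.
N [9, 34] → during → no.
P [31, 70] → overlapped-by → no.
Q [74, 81] → after → no.
R [41, 47] → during → no.
U [28, 57] → overlapped-by → no.
V [18, 65] → overlapped-by → no.
Total: 0.

0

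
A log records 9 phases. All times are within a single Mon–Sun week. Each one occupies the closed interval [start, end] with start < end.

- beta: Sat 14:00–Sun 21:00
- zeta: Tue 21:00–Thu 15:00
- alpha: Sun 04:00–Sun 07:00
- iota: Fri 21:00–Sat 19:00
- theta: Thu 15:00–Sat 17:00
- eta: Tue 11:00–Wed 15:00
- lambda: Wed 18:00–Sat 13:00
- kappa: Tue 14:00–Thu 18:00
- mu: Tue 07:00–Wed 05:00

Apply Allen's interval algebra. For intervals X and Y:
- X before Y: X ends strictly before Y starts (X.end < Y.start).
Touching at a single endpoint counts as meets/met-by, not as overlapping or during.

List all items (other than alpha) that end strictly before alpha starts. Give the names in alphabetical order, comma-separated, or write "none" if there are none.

eta, iota, kappa, lambda, mu, theta, zeta

Target alpha = [Sun 04:00, Sun 07:00].
beta [Sat 14:00, Sun 21:00] → contains → no.
eta [Tue 11:00, Wed 15:00] → before → yes.
iota [Fri 21:00, Sat 19:00] → before → yes.
kappa [Tue 14:00, Thu 18:00] → before → yes.
lambda [Wed 18:00, Sat 13:00] → before → yes.
mu [Tue 07:00, Wed 05:00] → before → yes.
theta [Thu 15:00, Sat 17:00] → before → yes.
zeta [Tue 21:00, Thu 15:00] → before → yes.
Result: eta, iota, kappa, lambda, mu, theta, zeta.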